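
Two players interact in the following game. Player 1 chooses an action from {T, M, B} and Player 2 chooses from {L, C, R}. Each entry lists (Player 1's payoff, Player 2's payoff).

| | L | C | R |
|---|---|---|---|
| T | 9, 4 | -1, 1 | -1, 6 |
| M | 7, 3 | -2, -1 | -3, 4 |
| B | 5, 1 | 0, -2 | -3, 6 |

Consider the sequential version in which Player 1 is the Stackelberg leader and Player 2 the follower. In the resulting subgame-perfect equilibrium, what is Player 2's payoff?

6

Player 2 best-responds to each possible Player 1 move:
- T: BR = R, leader payoff -1.
- M: BR = R, leader payoff -3.
- B: BR = R, leader payoff -3.
Maximizing over -1, -3, -3, Player 1 chooses T. Subgame-perfect outcome: (T, R) with payoffs (-1, 6).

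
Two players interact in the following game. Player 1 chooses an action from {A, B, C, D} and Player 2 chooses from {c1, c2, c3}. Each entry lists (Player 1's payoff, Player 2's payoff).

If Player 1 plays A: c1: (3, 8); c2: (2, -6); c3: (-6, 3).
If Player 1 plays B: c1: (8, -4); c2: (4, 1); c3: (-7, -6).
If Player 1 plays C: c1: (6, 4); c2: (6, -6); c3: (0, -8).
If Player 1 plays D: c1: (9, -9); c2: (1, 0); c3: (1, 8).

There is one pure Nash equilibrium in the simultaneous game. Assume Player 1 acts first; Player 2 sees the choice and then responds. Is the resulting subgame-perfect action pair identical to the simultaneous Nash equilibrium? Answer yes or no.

Work backward from Player 2's decision.
- A: BR = c1, leader payoff 3.
- B: BR = c2, leader payoff 4.
- C: BR = c1, leader payoff 6.
- D: BR = c3, leader payoff 1.
Player 1's induced payoffs are 3, 4, 6, 1, so Player 1 commits to C. Subgame-perfect outcome: (C, c1) with payoffs (6, 4).
For the simultaneous game, intersect best replies.
Player 1's best replies: c1→D; c2→C; c3→D.
Player 2's best replies: A→c1; B→c2; C→c1; D→c3.
The unique mutual best reply is (D, c3), giving (1, 8).
Sequential outcome (C, c1) differs from the Nash profile (D, c3).

no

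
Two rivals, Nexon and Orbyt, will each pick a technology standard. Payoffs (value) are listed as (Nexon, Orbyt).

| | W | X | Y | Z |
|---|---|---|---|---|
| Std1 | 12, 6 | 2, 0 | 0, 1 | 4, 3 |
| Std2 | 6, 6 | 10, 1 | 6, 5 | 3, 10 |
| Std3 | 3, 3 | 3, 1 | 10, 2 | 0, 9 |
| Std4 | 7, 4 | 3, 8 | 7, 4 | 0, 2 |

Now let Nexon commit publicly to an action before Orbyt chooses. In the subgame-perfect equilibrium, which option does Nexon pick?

Std1

Orbyt best-responds to each possible Nexon move:
- Std1: BR = W, leader payoff 12.
- Std2: BR = Z, leader payoff 3.
- Std3: BR = Z, leader payoff 0.
- Std4: BR = X, leader payoff 3.
Maximizing over 12, 3, 0, 3, Nexon chooses Std1. Subgame-perfect outcome: (Std1, W) with payoffs (12, 6).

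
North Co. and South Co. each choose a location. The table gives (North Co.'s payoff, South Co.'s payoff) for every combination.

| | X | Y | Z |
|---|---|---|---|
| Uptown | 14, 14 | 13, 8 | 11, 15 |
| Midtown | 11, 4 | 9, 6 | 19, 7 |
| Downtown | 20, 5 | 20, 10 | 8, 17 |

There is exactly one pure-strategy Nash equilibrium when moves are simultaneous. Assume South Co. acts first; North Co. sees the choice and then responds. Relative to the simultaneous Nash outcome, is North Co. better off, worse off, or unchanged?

Work backward from North Co.'s decision.
- X: BR = Downtown, leader payoff 5.
- Y: BR = Downtown, leader payoff 10.
- Z: BR = Midtown, leader payoff 7.
Among 5, 10, 7, the best is 10 at Y. Subgame-perfect outcome: (Downtown, Y) with payoffs (20, 10).
Now find the simultaneous Nash equilibrium.
North Co.'s best replies: X→Downtown; Y→Downtown; Z→Midtown.
South Co.'s best replies: Uptown→Z; Midtown→Z; Downtown→Z.
The unique mutual best reply is (Midtown, Z), giving (19, 7).
North Co. earns 20 sequentially versus 19 at the Nash outcome: better off.

better off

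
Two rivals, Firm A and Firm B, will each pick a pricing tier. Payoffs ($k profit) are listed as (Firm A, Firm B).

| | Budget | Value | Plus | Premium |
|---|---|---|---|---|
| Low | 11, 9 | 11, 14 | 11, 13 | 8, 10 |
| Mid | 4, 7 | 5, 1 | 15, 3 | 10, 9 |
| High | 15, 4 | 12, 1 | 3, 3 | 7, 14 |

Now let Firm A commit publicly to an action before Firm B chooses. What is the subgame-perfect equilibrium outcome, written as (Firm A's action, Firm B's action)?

(Low, Value)

Backward induction with Firm A moving first.
- Low: Firm B compares 9, 14, 13, 10 and picks Value; Firm A would get 11.
- Mid: Firm B compares 7, 1, 3, 9 and picks Premium; Firm A would get 10.
- High: Firm B compares 4, 1, 3, 14 and picks Premium; Firm A would get 7.
Firm A's induced payoffs are 11, 10, 7, so Firm A commits to Low. Subgame-perfect outcome: (Low, Value) with payoffs (11, 14).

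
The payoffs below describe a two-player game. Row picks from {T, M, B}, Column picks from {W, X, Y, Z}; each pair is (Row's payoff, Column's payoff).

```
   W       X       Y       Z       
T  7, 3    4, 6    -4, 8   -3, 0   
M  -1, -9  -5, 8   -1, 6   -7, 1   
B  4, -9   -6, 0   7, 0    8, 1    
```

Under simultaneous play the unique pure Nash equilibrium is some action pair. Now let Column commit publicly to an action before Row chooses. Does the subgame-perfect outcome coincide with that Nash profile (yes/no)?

Row best-responds to each possible Column move:
- W → Row plays T (best of 7, -1, 4); Column gets 3.
- X → Row plays T (best of 4, -5, -6); Column gets 6.
- Y → Row plays B (best of -4, -1, 7); Column gets 0.
- Z → Row plays B (best of -3, -7, 8); Column gets 1.
Among 3, 6, 0, 1, the best is 6 at X. Subgame-perfect outcome: (T, X) with payoffs (4, 6).
Under simultaneous play:
Row's best replies: W→T; X→T; Y→B; Z→B.
Column's best replies: T→Y; M→X; B→Z.
Only (B, Z) has each player best-responding; Nash payoffs (8, 1).
Sequential outcome (T, X) differs from the Nash profile (B, Z).

no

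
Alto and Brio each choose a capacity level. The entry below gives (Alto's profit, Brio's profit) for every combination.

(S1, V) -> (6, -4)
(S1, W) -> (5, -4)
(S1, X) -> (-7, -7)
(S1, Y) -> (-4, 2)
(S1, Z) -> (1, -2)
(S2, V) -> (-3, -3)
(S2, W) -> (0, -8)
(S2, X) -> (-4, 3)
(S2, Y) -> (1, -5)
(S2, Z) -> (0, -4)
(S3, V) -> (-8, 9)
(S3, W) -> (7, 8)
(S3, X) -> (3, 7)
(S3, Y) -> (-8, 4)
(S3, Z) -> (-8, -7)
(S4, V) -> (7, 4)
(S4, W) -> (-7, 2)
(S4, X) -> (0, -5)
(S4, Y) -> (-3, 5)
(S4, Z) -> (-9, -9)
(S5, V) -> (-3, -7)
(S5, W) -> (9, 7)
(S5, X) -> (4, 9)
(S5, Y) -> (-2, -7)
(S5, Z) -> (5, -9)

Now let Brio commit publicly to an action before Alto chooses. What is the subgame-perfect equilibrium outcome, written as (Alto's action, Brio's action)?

(S5, X)

Backward induction with Brio moving first.
- V: BR = S4, leader payoff 4.
- W: BR = S5, leader payoff 7.
- X: BR = S5, leader payoff 9.
- Y: BR = S2, leader payoff -5.
- Z: BR = S5, leader payoff -9.
Among 4, 7, 9, -5, -9, the best is 9 at X. Subgame-perfect outcome: (S5, X) with payoffs (4, 9).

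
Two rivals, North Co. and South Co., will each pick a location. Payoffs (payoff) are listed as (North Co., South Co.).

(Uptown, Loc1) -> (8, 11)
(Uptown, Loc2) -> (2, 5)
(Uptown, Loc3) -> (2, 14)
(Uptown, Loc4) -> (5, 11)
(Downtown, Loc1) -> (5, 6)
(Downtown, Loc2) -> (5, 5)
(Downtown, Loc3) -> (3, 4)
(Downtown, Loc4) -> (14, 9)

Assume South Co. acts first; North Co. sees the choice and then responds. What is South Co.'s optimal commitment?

Loc1

Solve by backward induction (South Co. leads).
- Loc1: BR = Uptown, leader payoff 11.
- Loc2: BR = Downtown, leader payoff 5.
- Loc3: BR = Downtown, leader payoff 4.
- Loc4: BR = Downtown, leader payoff 9.
South Co.'s induced payoffs are 11, 5, 4, 9, so South Co. commits to Loc1. Subgame-perfect outcome: (Uptown, Loc1) with payoffs (8, 11).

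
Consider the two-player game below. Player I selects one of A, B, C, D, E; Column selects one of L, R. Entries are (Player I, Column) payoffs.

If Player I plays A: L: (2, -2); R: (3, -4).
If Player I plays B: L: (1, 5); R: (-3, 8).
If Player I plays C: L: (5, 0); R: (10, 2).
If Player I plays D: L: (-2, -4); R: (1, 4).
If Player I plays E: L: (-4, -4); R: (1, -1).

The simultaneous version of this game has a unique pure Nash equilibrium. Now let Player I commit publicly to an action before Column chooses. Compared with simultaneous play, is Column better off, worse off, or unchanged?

Column best-responds to each possible Player I move:
- A: BR = L, leader payoff 2.
- B: BR = R, leader payoff -3.
- C: BR = R, leader payoff 10.
- D: BR = R, leader payoff 1.
- E: BR = R, leader payoff 1.
Player I's induced payoffs are 2, -3, 10, 1, 1, so Player I commits to C. Subgame-perfect outcome: (C, R) with payoffs (10, 2).
For the simultaneous game, intersect best replies.
Player I's best replies: L→C; R→C.
Column's best replies: A→L; B→R; C→R; D→R; E→R.
Only (C, R) has each player best-responding; Nash payoffs (10, 2).
Column earns 2 sequentially versus 2 at the Nash outcome: unchanged.

unchanged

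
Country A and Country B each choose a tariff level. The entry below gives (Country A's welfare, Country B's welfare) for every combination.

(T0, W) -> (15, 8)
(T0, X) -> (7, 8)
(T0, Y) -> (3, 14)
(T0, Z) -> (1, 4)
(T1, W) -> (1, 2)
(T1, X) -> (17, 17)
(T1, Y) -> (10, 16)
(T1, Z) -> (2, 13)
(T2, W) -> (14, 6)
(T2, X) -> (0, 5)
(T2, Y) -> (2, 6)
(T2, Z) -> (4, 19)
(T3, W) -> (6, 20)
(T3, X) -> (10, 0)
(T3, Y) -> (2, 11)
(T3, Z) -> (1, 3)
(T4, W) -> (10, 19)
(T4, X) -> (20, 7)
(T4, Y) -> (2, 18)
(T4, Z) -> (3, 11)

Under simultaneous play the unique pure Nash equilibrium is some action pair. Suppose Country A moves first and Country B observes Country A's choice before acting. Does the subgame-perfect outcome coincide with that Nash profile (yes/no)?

Work backward from Country B's decision.
- T0: BR = Y, leader payoff 3.
- T1: BR = X, leader payoff 17.
- T2: BR = Z, leader payoff 4.
- T3: BR = W, leader payoff 6.
- T4: BR = W, leader payoff 10.
Maximizing over 3, 17, 4, 6, 10, Country A chooses T1. Subgame-perfect outcome: (T1, X) with payoffs (17, 17).
For the simultaneous game, intersect best replies.
Country A's best replies: W→T0; X→T4; Y→T1; Z→T2.
Country B's best replies: T0→Y; T1→X; T2→Z; T3→W; T4→W.
The unique mutual best reply is (T2, Z), giving (4, 19).
Sequential outcome (T1, X) differs from the Nash profile (T2, Z).

no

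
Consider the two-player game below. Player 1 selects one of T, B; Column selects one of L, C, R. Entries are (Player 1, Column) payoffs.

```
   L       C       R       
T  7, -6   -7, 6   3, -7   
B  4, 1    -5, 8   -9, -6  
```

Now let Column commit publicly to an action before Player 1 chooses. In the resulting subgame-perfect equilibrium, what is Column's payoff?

8

Solve by backward induction (Column leads).
- L: BR = T, leader payoff -6.
- C: BR = B, leader payoff 8.
- R: BR = T, leader payoff -7.
Maximizing over -6, 8, -7, Column chooses C. Subgame-perfect outcome: (B, C) with payoffs (-5, 8).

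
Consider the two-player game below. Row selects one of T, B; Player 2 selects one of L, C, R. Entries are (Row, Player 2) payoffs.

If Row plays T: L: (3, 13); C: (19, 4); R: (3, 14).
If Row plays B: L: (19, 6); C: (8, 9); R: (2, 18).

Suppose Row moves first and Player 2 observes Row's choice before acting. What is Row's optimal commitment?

T

Solve by backward induction (Row leads).
- T → Player 2 plays R (best of 13, 4, 14); Row gets 3.
- B → Player 2 plays R (best of 6, 9, 18); Row gets 2.
Maximizing over 3, 2, Row chooses T. Subgame-perfect outcome: (T, R) with payoffs (3, 14).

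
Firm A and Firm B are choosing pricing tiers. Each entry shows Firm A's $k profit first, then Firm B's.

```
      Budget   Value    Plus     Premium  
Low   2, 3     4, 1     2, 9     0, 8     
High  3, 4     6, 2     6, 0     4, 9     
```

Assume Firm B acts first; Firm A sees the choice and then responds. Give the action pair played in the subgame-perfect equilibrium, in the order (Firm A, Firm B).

(High, Premium)

Solve by backward induction (Firm B leads).
- Budget → Firm A plays High (best of 2, 3); Firm B gets 4.
- Value → Firm A plays High (best of 4, 6); Firm B gets 2.
- Plus → Firm A plays High (best of 2, 6); Firm B gets 0.
- Premium → Firm A plays High (best of 0, 4); Firm B gets 9.
Firm B's induced payoffs are 4, 2, 0, 9, so Firm B commits to Premium. Subgame-perfect outcome: (High, Premium) with payoffs (4, 9).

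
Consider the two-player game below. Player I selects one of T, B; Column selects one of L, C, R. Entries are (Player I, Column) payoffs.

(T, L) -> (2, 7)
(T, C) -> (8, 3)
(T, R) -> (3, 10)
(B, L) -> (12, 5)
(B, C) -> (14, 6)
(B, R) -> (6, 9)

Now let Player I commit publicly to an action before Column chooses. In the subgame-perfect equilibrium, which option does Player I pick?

B

Work backward from Column's decision.
- T → Column plays R (best of 7, 3, 10); Player I gets 3.
- B → Column plays R (best of 5, 6, 9); Player I gets 6.
Among 3, 6, the best is 6 at B. Subgame-perfect outcome: (B, R) with payoffs (6, 9).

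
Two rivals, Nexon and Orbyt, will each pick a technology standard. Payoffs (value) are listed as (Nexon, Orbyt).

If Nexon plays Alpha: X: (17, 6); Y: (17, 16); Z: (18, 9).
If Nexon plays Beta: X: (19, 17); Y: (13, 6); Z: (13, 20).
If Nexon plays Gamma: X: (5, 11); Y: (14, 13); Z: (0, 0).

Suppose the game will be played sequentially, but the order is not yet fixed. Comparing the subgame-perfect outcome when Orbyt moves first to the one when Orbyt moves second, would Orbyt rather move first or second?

If Nexon leads: Orbyt's best replies are Alpha→Y, Beta→Z, Gamma→Y; Nexon's induced payoffs 17, 13, 14; outcome (Alpha, Y), payoffs (17, 16).
If Orbyt leads: Nexon's best replies are X→Beta, Y→Alpha, Z→Alpha; Orbyt's induced payoffs 17, 16, 9; outcome (Beta, X), payoffs (19, 17).
Orbyt gets 17 moving first and 16 moving second, so Orbyt prefers to move first.

first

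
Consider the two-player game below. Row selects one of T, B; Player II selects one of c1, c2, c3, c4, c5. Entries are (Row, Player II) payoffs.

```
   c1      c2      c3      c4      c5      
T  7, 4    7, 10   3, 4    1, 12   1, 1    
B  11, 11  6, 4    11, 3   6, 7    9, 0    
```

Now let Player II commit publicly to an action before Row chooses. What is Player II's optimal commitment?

Row best-responds to each possible Player II move:
- c1 → Row plays B (best of 7, 11); Player II gets 11.
- c2 → Row plays T (best of 7, 6); Player II gets 10.
- c3 → Row plays B (best of 3, 11); Player II gets 3.
- c4 → Row plays B (best of 1, 6); Player II gets 7.
- c5 → Row plays B (best of 1, 9); Player II gets 0.
Player II's induced payoffs are 11, 10, 3, 7, 0, so Player II commits to c1. Subgame-perfect outcome: (B, c1) with payoffs (11, 11).

c1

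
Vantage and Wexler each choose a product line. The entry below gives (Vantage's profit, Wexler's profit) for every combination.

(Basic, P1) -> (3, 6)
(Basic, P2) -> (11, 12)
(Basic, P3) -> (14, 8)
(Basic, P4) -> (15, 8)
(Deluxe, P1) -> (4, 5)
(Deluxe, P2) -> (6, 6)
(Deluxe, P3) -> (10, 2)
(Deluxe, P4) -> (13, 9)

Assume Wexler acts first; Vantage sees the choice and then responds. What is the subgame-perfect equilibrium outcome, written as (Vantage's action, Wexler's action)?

Vantage best-responds to each possible Wexler move:
- P1 → Vantage plays Deluxe (best of 3, 4); Wexler gets 5.
- P2 → Vantage plays Basic (best of 11, 6); Wexler gets 12.
- P3 → Vantage plays Basic (best of 14, 10); Wexler gets 8.
- P4 → Vantage plays Basic (best of 15, 13); Wexler gets 8.
Maximizing over 5, 12, 8, 8, Wexler chooses P2. Subgame-perfect outcome: (Basic, P2) with payoffs (11, 12).

(Basic, P2)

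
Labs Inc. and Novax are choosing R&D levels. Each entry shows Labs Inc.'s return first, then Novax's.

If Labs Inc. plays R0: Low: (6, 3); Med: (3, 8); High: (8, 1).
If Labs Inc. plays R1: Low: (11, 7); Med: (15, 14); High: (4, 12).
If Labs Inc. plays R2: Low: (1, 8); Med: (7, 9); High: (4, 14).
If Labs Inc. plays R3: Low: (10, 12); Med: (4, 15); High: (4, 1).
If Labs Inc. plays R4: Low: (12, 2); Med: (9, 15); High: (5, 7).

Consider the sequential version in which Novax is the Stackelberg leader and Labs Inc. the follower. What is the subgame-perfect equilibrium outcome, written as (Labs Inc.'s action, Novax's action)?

Backward induction with Novax moving first.
- Low: Labs Inc. compares 6, 11, 1, 10, 12 and picks R4; Novax would get 2.
- Med: Labs Inc. compares 3, 15, 7, 4, 9 and picks R1; Novax would get 14.
- High: Labs Inc. compares 8, 4, 4, 4, 5 and picks R0; Novax would get 1.
Among 2, 14, 1, the best is 14 at Med. Subgame-perfect outcome: (R1, Med) with payoffs (15, 14).

(R1, Med)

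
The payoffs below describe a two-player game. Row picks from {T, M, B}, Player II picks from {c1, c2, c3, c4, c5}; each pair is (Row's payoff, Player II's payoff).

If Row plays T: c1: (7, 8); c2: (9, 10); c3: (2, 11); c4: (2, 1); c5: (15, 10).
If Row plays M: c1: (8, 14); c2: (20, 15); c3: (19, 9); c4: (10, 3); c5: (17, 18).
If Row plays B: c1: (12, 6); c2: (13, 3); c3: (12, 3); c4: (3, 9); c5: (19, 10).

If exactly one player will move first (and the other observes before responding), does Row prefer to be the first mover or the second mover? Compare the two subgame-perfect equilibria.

If Row leads: Player II's best replies are T→c3, M→c5, B→c5; Row's induced payoffs 2, 17, 19; outcome (B, c5), payoffs (19, 10).
If Player II leads: Row's best replies are c1→B, c2→M, c3→M, c4→M, c5→B; Player II's induced payoffs 6, 15, 9, 3, 10; outcome (M, c2), payoffs (20, 15).
Row gets 19 moving first and 20 moving second, so Row prefers to move second.

second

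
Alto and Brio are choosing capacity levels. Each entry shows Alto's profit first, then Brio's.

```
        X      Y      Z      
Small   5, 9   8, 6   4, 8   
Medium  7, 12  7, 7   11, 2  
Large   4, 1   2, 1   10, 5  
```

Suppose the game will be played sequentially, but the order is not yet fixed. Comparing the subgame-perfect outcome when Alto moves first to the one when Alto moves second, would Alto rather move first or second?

If Alto leads: Brio's best replies are Small→X, Medium→X, Large→Z; Alto's induced payoffs 5, 7, 10; outcome (Large, Z), payoffs (10, 5).
If Brio leads: Alto's best replies are X→Medium, Y→Small, Z→Medium; Brio's induced payoffs 12, 6, 2; outcome (Medium, X), payoffs (7, 12).
Alto gets 10 moving first and 7 moving second, so Alto prefers to move first.

first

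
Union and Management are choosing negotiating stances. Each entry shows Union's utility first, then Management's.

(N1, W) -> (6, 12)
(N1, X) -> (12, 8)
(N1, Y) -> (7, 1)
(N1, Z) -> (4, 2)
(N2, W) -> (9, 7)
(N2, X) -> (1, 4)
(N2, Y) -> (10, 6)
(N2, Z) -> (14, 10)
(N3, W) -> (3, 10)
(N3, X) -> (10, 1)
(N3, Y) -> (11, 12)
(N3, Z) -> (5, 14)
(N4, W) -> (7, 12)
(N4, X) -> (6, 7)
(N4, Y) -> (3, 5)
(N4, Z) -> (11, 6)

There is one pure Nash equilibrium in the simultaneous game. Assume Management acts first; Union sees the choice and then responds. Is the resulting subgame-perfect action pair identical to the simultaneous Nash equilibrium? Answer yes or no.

no

Union best-responds to each possible Management move:
- W: BR = N2, leader payoff 7.
- X: BR = N1, leader payoff 8.
- Y: BR = N3, leader payoff 12.
- Z: BR = N2, leader payoff 10.
Among 7, 8, 12, 10, the best is 12 at Y. Subgame-perfect outcome: (N3, Y) with payoffs (11, 12).
Now find the simultaneous Nash equilibrium.
Union's best replies: W→N2; X→N1; Y→N3; Z→N2.
Management's best replies: N1→W; N2→Z; N3→Z; N4→W.
Only (N2, Z) has each player best-responding; Nash payoffs (14, 10).
Sequential outcome (N3, Y) differs from the Nash profile (N2, Z).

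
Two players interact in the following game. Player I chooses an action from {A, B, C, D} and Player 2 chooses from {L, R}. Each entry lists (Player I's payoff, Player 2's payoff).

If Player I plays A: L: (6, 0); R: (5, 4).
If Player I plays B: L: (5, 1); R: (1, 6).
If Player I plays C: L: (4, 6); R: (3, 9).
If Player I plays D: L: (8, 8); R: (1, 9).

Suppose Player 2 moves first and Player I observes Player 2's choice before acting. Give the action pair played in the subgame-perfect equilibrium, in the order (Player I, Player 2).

Solve by backward induction (Player 2 leads).
- L → Player I plays D (best of 6, 5, 4, 8); Player 2 gets 8.
- R → Player I plays A (best of 5, 1, 3, 1); Player 2 gets 4.
Among 8, 4, the best is 8 at L. Subgame-perfect outcome: (D, L) with payoffs (8, 8).

(D, L)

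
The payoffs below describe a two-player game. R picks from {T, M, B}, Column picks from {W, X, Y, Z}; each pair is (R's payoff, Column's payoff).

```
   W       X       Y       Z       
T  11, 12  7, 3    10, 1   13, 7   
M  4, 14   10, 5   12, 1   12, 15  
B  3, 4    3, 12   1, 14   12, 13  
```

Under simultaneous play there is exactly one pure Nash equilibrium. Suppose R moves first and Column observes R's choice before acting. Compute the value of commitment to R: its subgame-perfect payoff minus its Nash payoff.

Work backward from Column's decision.
- T: Column compares 12, 3, 1, 7 and picks W; R would get 11.
- M: Column compares 14, 5, 1, 15 and picks Z; R would get 12.
- B: Column compares 4, 12, 14, 13 and picks Y; R would get 1.
Among 11, 12, 1, the best is 12 at M. Subgame-perfect outcome: (M, Z) with payoffs (12, 15).
Under simultaneous play:
R's best replies: W→T; X→M; Y→M; Z→T.
Column's best replies: T→W; M→Z; B→Y.
Only (T, W) has each player best-responding; Nash payoffs (11, 12).
R's commitment gain: 12 − 11 = 1.

1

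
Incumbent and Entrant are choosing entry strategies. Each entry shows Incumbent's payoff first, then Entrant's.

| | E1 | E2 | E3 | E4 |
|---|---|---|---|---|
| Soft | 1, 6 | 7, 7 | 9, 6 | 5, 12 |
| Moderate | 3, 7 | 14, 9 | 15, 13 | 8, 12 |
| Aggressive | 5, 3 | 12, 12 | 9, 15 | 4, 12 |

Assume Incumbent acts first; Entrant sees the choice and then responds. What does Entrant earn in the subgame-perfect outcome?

13

Backward induction with Incumbent moving first.
- Soft: BR = E4, leader payoff 5.
- Moderate: BR = E3, leader payoff 15.
- Aggressive: BR = E3, leader payoff 9.
Among 5, 15, 9, the best is 15 at Moderate. Subgame-perfect outcome: (Moderate, E3) with payoffs (15, 13).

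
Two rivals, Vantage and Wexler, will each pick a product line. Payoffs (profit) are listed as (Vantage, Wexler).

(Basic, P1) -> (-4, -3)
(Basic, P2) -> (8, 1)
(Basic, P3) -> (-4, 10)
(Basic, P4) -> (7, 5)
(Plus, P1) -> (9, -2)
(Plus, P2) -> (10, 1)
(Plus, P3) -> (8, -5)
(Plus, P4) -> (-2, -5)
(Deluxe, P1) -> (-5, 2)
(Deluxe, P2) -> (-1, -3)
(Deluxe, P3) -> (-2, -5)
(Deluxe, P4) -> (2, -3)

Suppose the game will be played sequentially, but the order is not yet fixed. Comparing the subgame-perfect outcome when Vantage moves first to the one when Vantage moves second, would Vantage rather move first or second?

If Vantage leads: Wexler's best replies are Basic→P3, Plus→P2, Deluxe→P1; Vantage's induced payoffs -4, 10, -5; outcome (Plus, P2), payoffs (10, 1).
If Wexler leads: Vantage's best replies are P1→Plus, P2→Plus, P3→Plus, P4→Basic; Wexler's induced payoffs -2, 1, -5, 5; outcome (Basic, P4), payoffs (7, 5).
Vantage gets 10 moving first and 7 moving second, so Vantage prefers to move first.

first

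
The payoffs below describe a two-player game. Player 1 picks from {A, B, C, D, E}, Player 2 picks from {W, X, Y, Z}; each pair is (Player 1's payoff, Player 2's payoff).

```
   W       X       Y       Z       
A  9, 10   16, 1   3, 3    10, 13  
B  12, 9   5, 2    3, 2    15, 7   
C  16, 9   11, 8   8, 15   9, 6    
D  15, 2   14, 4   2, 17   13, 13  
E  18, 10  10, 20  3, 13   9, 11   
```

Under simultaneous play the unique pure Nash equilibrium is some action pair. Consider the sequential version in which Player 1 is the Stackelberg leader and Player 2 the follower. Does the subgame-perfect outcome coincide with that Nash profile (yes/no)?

no

Player 2 best-responds to each possible Player 1 move:
- A: BR = Z, leader payoff 10.
- B: BR = W, leader payoff 12.
- C: BR = Y, leader payoff 8.
- D: BR = Y, leader payoff 2.
- E: BR = X, leader payoff 10.
Among 10, 12, 8, 2, 10, the best is 12 at B. Subgame-perfect outcome: (B, W) with payoffs (12, 9).
Under simultaneous play:
Player 1's best replies: W→E; X→A; Y→C; Z→B.
Player 2's best replies: A→Z; B→W; C→Y; D→Y; E→X.
Only (C, Y) has each player best-responding; Nash payoffs (8, 15).
Sequential outcome (B, W) differs from the Nash profile (C, Y).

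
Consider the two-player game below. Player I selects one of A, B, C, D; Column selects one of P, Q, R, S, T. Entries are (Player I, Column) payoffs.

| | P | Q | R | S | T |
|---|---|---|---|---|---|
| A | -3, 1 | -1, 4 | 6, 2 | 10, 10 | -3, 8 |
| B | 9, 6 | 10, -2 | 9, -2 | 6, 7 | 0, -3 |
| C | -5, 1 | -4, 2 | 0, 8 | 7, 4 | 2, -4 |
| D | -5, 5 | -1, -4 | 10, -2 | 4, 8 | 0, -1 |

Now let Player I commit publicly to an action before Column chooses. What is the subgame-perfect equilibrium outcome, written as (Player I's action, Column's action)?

Backward induction with Player I moving first.
- A: BR = S, leader payoff 10.
- B: BR = S, leader payoff 6.
- C: BR = R, leader payoff 0.
- D: BR = S, leader payoff 4.
Maximizing over 10, 6, 0, 4, Player I chooses A. Subgame-perfect outcome: (A, S) with payoffs (10, 10).

(A, S)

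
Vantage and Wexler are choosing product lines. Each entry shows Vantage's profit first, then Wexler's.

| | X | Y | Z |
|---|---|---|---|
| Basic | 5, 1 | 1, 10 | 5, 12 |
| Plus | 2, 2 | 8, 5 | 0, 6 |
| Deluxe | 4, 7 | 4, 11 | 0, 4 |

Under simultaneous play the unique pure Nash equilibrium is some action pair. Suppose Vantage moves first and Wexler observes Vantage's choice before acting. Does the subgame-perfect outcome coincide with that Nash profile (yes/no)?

Wexler best-responds to each possible Vantage move:
- Basic: Wexler compares 1, 10, 12 and picks Z; Vantage would get 5.
- Plus: Wexler compares 2, 5, 6 and picks Z; Vantage would get 0.
- Deluxe: Wexler compares 7, 11, 4 and picks Y; Vantage would get 4.
Maximizing over 5, 0, 4, Vantage chooses Basic. Subgame-perfect outcome: (Basic, Z) with payoffs (5, 12).
Under simultaneous play:
Vantage's best replies: X→Basic; Y→Plus; Z→Basic.
Wexler's best replies: Basic→Z; Plus→Z; Deluxe→Y.
The unique mutual best reply is (Basic, Z), giving (5, 12).
Sequential outcome (Basic, Z) coincides with the Nash profile (Basic, Z).

yes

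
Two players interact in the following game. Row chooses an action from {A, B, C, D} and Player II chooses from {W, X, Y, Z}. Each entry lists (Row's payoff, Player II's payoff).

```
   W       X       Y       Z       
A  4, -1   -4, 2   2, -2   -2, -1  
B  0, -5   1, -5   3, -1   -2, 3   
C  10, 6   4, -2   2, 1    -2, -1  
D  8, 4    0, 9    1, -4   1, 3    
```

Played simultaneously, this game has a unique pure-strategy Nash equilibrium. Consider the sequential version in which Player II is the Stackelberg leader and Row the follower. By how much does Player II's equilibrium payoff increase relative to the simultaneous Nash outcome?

Work backward from Row's decision.
- W → Row plays C (best of 4, 0, 10, 8); Player II gets 6.
- X → Row plays C (best of -4, 1, 4, 0); Player II gets -2.
- Y → Row plays B (best of 2, 3, 2, 1); Player II gets -1.
- Z → Row plays D (best of -2, -2, -2, 1); Player II gets 3.
Player II's induced payoffs are 6, -2, -1, 3, so Player II commits to W. Subgame-perfect outcome: (C, W) with payoffs (10, 6).
Under simultaneous play:
Row's best replies: W→C; X→C; Y→B; Z→D.
Player II's best replies: A→X; B→Z; C→W; D→X.
The unique mutual best reply is (C, W), giving (10, 6).
Player II's commitment gain: 6 − 6 = 0.

0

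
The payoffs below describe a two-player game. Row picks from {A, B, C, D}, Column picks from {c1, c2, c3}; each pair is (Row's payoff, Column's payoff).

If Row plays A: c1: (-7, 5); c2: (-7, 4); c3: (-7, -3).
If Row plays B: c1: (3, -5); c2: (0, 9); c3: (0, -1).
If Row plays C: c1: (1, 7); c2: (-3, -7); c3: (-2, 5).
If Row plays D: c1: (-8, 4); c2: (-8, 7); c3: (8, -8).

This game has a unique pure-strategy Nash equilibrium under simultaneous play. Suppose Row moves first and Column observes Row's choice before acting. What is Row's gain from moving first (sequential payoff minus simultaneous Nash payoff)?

1

Backward induction with Row moving first.
- A → Column plays c1 (best of 5, 4, -3); Row gets -7.
- B → Column plays c2 (best of -5, 9, -1); Row gets 0.
- C → Column plays c1 (best of 7, -7, 5); Row gets 1.
- D → Column plays c2 (best of 4, 7, -8); Row gets -8.
Row's induced payoffs are -7, 0, 1, -8, so Row commits to C. Subgame-perfect outcome: (C, c1) with payoffs (1, 7).
For the simultaneous game, intersect best replies.
Row's best replies: c1→B; c2→B; c3→D.
Column's best replies: A→c1; B→c2; C→c1; D→c2.
Only (B, c2) has each player best-responding; Nash payoffs (0, 9).
Row's commitment gain: 1 − 0 = 1.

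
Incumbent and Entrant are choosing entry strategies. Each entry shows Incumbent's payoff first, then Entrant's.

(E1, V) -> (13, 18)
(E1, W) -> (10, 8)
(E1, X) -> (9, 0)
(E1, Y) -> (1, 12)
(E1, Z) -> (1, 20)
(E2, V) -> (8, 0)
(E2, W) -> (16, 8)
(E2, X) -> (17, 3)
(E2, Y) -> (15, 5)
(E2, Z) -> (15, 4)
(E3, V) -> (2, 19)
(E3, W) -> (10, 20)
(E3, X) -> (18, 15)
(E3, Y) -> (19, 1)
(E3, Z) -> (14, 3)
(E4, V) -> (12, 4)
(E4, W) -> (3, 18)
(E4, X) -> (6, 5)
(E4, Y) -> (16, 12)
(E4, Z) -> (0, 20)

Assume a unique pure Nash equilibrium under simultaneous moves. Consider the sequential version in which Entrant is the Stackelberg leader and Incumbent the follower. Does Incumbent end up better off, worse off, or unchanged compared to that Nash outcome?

worse off

Work backward from Incumbent's decision.
- V → Incumbent plays E1 (best of 13, 8, 2, 12); Entrant gets 18.
- W → Incumbent plays E2 (best of 10, 16, 10, 3); Entrant gets 8.
- X → Incumbent plays E3 (best of 9, 17, 18, 6); Entrant gets 15.
- Y → Incumbent plays E3 (best of 1, 15, 19, 16); Entrant gets 1.
- Z → Incumbent plays E2 (best of 1, 15, 14, 0); Entrant gets 4.
Entrant's induced payoffs are 18, 8, 15, 1, 4, so Entrant commits to V. Subgame-perfect outcome: (E1, V) with payoffs (13, 18).
For the simultaneous game, intersect best replies.
Incumbent's best replies: V→E1; W→E2; X→E3; Y→E3; Z→E2.
Entrant's best replies: E1→Z; E2→W; E3→W; E4→Z.
Only (E2, W) has each player best-responding; Nash payoffs (16, 8).
Incumbent earns 13 sequentially versus 16 at the Nash outcome: worse off.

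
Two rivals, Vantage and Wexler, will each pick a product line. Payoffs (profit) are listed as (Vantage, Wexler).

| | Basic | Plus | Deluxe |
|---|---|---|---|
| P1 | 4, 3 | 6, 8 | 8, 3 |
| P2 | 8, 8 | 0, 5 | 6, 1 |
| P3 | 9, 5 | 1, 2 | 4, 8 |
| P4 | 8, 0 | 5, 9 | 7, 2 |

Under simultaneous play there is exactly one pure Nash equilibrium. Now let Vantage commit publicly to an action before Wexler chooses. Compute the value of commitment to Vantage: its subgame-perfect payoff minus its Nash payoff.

Work backward from Wexler's decision.
- P1: BR = Plus, leader payoff 6.
- P2: BR = Basic, leader payoff 8.
- P3: BR = Deluxe, leader payoff 4.
- P4: BR = Plus, leader payoff 5.
Maximizing over 6, 8, 4, 5, Vantage chooses P2. Subgame-perfect outcome: (P2, Basic) with payoffs (8, 8).
For the simultaneous game, intersect best replies.
Vantage's best replies: Basic→P3; Plus→P1; Deluxe→P1.
Wexler's best replies: P1→Plus; P2→Basic; P3→Deluxe; P4→Plus.
Only (P1, Plus) has each player best-responding; Nash payoffs (6, 8).
Vantage's commitment gain: 8 − 6 = 2.

2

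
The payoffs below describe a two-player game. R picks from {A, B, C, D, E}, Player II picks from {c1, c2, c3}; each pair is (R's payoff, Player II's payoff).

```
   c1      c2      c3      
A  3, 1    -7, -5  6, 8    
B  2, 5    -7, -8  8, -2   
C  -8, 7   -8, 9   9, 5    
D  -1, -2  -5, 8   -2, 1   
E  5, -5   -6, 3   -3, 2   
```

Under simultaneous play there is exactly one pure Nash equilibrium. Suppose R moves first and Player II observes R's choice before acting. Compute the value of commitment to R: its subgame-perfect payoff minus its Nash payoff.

11

Backward induction with R moving first.
- A → Player II plays c3 (best of 1, -5, 8); R gets 6.
- B → Player II plays c1 (best of 5, -8, -2); R gets 2.
- C → Player II plays c2 (best of 7, 9, 5); R gets -8.
- D → Player II plays c2 (best of -2, 8, 1); R gets -5.
- E → Player II plays c2 (best of -5, 3, 2); R gets -6.
Maximizing over 6, 2, -8, -5, -6, R chooses A. Subgame-perfect outcome: (A, c3) with payoffs (6, 8).
For the simultaneous game, intersect best replies.
R's best replies: c1→E; c2→D; c3→C.
Player II's best replies: A→c3; B→c1; C→c2; D→c2; E→c2.
Only (D, c2) has each player best-responding; Nash payoffs (-5, 8).
R's commitment gain: 6 − -5 = 11.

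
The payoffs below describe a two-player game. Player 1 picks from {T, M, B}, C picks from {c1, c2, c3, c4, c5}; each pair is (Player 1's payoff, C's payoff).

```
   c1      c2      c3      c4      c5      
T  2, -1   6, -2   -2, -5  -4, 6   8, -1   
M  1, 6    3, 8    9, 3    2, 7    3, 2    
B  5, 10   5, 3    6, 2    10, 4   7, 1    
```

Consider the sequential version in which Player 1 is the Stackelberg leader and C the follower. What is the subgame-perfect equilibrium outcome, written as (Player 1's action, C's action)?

Solve by backward induction (Player 1 leads).
- T: BR = c4, leader payoff -4.
- M: BR = c2, leader payoff 3.
- B: BR = c1, leader payoff 5.
Player 1's induced payoffs are -4, 3, 5, so Player 1 commits to B. Subgame-perfect outcome: (B, c1) with payoffs (5, 10).

(B, c1)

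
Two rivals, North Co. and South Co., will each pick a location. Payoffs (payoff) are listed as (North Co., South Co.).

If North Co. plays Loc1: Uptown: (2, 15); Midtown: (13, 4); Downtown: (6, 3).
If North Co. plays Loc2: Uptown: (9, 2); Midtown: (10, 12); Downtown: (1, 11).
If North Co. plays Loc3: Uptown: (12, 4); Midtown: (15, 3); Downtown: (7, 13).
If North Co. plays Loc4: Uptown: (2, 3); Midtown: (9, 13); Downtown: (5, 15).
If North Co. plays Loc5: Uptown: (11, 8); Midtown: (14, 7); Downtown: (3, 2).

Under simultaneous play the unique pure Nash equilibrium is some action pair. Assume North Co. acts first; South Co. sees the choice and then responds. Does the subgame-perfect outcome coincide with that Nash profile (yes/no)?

Backward induction with North Co. moving first.
- Loc1: South Co. compares 15, 4, 3 and picks Uptown; North Co. would get 2.
- Loc2: South Co. compares 2, 12, 11 and picks Midtown; North Co. would get 10.
- Loc3: South Co. compares 4, 3, 13 and picks Downtown; North Co. would get 7.
- Loc4: South Co. compares 3, 13, 15 and picks Downtown; North Co. would get 5.
- Loc5: South Co. compares 8, 7, 2 and picks Uptown; North Co. would get 11.
Among 2, 10, 7, 5, 11, the best is 11 at Loc5. Subgame-perfect outcome: (Loc5, Uptown) with payoffs (11, 8).
Under simultaneous play:
North Co.'s best replies: Uptown→Loc3; Midtown→Loc3; Downtown→Loc3.
South Co.'s best replies: Loc1→Uptown; Loc2→Midtown; Loc3→Downtown; Loc4→Downtown; Loc5→Uptown.
Only (Loc3, Downtown) has each player best-responding; Nash payoffs (7, 13).
Sequential outcome (Loc5, Uptown) differs from the Nash profile (Loc3, Downtown).

no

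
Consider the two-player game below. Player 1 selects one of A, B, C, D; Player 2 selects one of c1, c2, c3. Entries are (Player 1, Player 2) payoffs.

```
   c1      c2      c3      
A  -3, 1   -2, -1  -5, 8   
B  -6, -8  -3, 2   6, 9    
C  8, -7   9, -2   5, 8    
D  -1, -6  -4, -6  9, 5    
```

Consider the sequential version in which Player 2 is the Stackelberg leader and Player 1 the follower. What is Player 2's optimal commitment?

Work backward from Player 1's decision.
- c1 → Player 1 plays C (best of -3, -6, 8, -1); Player 2 gets -7.
- c2 → Player 1 plays C (best of -2, -3, 9, -4); Player 2 gets -2.
- c3 → Player 1 plays D (best of -5, 6, 5, 9); Player 2 gets 5.
Maximizing over -7, -2, 5, Player 2 chooses c3. Subgame-perfect outcome: (D, c3) with payoffs (9, 5).

c3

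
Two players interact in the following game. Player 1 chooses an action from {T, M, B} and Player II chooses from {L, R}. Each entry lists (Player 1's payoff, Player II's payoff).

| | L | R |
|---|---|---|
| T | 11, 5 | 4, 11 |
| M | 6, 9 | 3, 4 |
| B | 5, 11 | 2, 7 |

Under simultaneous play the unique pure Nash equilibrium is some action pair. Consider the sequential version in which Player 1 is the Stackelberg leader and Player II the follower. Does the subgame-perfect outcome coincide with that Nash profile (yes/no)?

no

Solve by backward induction (Player 1 leads).
- T: BR = R, leader payoff 4.
- M: BR = L, leader payoff 6.
- B: BR = L, leader payoff 5.
Among 4, 6, 5, the best is 6 at M. Subgame-perfect outcome: (M, L) with payoffs (6, 9).
For the simultaneous game, intersect best replies.
Player 1's best replies: L→T; R→T.
Player II's best replies: T→R; M→L; B→L.
Only (T, R) has each player best-responding; Nash payoffs (4, 11).
Sequential outcome (M, L) differs from the Nash profile (T, R).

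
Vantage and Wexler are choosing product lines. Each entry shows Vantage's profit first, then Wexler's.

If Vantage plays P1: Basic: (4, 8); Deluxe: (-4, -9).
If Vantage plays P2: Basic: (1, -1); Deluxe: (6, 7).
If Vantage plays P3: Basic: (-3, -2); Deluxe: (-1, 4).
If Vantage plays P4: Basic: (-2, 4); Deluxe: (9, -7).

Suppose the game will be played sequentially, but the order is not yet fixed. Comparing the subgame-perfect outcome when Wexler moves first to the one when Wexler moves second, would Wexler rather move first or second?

If Vantage leads: Wexler's best replies are P1→Basic, P2→Deluxe, P3→Deluxe, P4→Basic; Vantage's induced payoffs 4, 6, -1, -2; outcome (P2, Deluxe), payoffs (6, 7).
If Wexler leads: Vantage's best replies are Basic→P1, Deluxe→P4; Wexler's induced payoffs 8, -7; outcome (P1, Basic), payoffs (4, 8).
Wexler gets 8 moving first and 7 moving second, so Wexler prefers to move first.

first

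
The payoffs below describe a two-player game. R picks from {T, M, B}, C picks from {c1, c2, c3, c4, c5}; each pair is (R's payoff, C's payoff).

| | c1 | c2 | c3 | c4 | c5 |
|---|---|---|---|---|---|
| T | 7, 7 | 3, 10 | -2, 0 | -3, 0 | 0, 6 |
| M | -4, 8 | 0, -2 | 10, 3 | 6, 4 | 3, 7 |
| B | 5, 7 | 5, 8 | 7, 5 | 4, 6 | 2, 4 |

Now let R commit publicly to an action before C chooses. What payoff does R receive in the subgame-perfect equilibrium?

Work backward from C's decision.
- T: BR = c2, leader payoff 3.
- M: BR = c1, leader payoff -4.
- B: BR = c2, leader payoff 5.
R's induced payoffs are 3, -4, 5, so R commits to B. Subgame-perfect outcome: (B, c2) with payoffs (5, 8).

5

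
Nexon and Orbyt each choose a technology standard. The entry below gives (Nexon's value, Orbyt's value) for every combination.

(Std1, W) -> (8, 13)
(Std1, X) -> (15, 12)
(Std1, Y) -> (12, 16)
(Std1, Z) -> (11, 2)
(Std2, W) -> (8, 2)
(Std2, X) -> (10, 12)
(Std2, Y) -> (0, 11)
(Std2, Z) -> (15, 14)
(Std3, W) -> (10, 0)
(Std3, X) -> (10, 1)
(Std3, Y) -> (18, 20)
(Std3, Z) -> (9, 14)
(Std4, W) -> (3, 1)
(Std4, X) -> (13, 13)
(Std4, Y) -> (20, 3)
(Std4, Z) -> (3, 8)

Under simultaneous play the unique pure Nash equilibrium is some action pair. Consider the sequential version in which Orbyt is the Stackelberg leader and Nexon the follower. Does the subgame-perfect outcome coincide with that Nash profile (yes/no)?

yes

Backward induction with Orbyt moving first.
- W: Nexon compares 8, 8, 10, 3 and picks Std3; Orbyt would get 0.
- X: Nexon compares 15, 10, 10, 13 and picks Std1; Orbyt would get 12.
- Y: Nexon compares 12, 0, 18, 20 and picks Std4; Orbyt would get 3.
- Z: Nexon compares 11, 15, 9, 3 and picks Std2; Orbyt would get 14.
Maximizing over 0, 12, 3, 14, Orbyt chooses Z. Subgame-perfect outcome: (Std2, Z) with payoffs (15, 14).
For the simultaneous game, intersect best replies.
Nexon's best replies: W→Std3; X→Std1; Y→Std4; Z→Std2.
Orbyt's best replies: Std1→Y; Std2→Z; Std3→Y; Std4→X.
The unique mutual best reply is (Std2, Z), giving (15, 14).
Sequential outcome (Std2, Z) coincides with the Nash profile (Std2, Z).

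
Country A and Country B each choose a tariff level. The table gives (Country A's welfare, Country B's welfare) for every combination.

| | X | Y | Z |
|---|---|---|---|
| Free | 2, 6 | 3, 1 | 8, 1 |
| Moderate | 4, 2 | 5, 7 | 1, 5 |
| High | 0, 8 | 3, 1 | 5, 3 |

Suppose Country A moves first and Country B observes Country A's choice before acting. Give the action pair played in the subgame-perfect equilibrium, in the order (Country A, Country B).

Backward induction with Country A moving first.
- Free → Country B plays X (best of 6, 1, 1); Country A gets 2.
- Moderate → Country B plays Y (best of 2, 7, 5); Country A gets 5.
- High → Country B plays X (best of 8, 1, 3); Country A gets 0.
Among 2, 5, 0, the best is 5 at Moderate. Subgame-perfect outcome: (Moderate, Y) with payoffs (5, 7).

(Moderate, Y)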